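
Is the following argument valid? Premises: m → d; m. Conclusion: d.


This matches the form of modus ponens: the conclusion follows in every model of the premises.

Valid.


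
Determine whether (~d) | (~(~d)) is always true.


Build the truth table over {d}:
d | φ
-----
False | True
True | True
Every row evaluates to true.

Yes, it is a tautology.


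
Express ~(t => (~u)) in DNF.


Step 1: Rewrite implication then negate: ¬(¬t ∨ (¬u)) = t ∧ ¬(¬u).
Step 2: Eliminate any double negations (¬¬X = X).

t & u


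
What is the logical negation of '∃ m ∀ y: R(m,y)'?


Negation flips each quantifier (∀↔∃) and negates the inner predicate.
¬(∃ m ∀ y: φ) = ∀ m ∃ y: ¬φ.

∀ m ∃ y: ¬(R(m,y))


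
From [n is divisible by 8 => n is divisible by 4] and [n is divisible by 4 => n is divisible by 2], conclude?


Hypothetical syllogism: from (P → Q) and (Q → R), infer (P → R).
Chain the two implications through the shared middle term 'n is divisible by 4'.

n is divisible by 8 => n is divisible by 2


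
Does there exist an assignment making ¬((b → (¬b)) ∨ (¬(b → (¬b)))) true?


Check all 2 assignments over {b}:
b | φ
-----
F | F
T | F
No assignment makes the formula true.

Unsatisfiable.


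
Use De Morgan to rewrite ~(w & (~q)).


De Morgan: the negation of a conjunction is the disjunction of the negations.
Distribute ~ across &, flipping it to |, and negate each literal.

(~w) | q


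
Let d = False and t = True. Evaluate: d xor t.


Exclusive or is true when exactly one operand is true.
Substitute: d=False, t=True.
False xor True evaluates to True.

True


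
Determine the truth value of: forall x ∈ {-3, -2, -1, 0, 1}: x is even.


Evaluate the predicate on each element: -3:False, -2:True, -1:False, 0:True, 1:False.
Counterexample x = -3 fails the predicate.

False


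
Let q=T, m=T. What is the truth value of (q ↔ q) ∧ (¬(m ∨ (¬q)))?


Substitute q=T, m=T:
q ↔ q = T ↔ T = T
¬q = F
m ∨ (¬q) = T ∨ F = T
¬(m ∨ (¬q)) = F
(q ↔ q) ∧ (¬(m ∨ (¬q))) = T ∧ F = F

F


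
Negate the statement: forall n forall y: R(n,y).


Negation flips each quantifier (∀↔∃) and negates the inner predicate.
¬(forall n forall y: φ) = exists n exists y: ¬φ.

exists n exists y: ~(R(n,y))


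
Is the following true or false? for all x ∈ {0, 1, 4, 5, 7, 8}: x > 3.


Evaluate the predicate on each element: 0:F, 1:F, 4:T, 5:T, 7:T, 8:T.
Counterexample x = 0 fails the predicate.

F


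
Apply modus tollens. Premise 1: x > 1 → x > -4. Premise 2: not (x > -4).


Modus tollens: from (P → Q) and ¬Q, infer ¬P.
Q = 'x > -4' is denied; since P → Q, P must also fail.

Not (x > 1).


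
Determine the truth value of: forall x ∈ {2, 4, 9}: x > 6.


Evaluate the predicate on each element: 2:False, 4:False, 9:True.
Counterexample x = 2 fails the predicate.

False


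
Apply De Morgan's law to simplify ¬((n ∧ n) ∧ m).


De Morgan: the negation of a conjunction is the disjunction of the negations.
Distribute ¬ across ∧, flipping it to ∨, and negate each literal.

((¬n) ∨ (¬n)) ∨ (¬m)


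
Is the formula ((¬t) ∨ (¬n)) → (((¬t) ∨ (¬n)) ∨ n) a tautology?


Build the truth table over {n, t}:
n | t | φ
---------
F | F | T
T | F | T
F | T | T
T | T | T
Every row evaluates to true.

Yes, it is a tautology.


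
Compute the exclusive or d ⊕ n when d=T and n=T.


Exclusive or is true when exactly one operand is true.
Substitute: d=T, n=T.
T ⊕ T evaluates to F.

F


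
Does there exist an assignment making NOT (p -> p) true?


Check all 2 assignments over {p}:
p | φ
-----
F | F
T | F
No assignment makes the formula true.

Unsatisfiable.


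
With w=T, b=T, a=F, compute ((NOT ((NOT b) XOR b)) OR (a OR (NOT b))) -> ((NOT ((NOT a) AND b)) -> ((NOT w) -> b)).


Substitute w=T, b=T, a=F:
… (earlier sub-steps elided)
NOT b = F
a OR (NOT b) = F OR F = F
(NOT ((NOT b) XOR b)) OR (a OR (NOT b)) = F OR F = F
NOT a = T
(NOT a) AND b = T AND T = T
NOT ((NOT a) AND b) = F
NOT w = F
(NOT w) -> b = F -> T = T
(NOT ((NOT a) AND b)) -> ((NOT w) -> b) = F -> T = T
((NOT ((NOT b) XOR b)) OR (a OR (NOT b))) -> ((NOT ((NOT a) AND b)) -> ((NOT w) -> b)) = F -> T = T

T


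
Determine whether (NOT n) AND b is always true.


Build the truth table over {b, n}:
b | n | φ
---------
F | F | F
T | F | T
F | T | F
T | T | F
Counterexample at row 1: with b=F, n=F, the formula is F.

No, it is not a tautology.


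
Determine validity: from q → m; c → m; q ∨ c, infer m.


This matches the form of proof by cases: the conclusion follows in every model of the premises.

Valid.


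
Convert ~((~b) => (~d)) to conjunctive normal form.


Step 1: Rewrite (¬b) → (¬d) as ¬(¬b) ∨ (¬d).
Step 2: Negate: ¬(¬(¬b) ∨ (¬d)) = (¬b) ∧ ¬(¬d) (De Morgan + double negation).
Step 3: Eliminate any double negations (¬¬X = X).

(~b) & d


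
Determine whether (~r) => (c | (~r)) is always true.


Build the truth table over {c, r}:
c | r | φ
---------
False | False | True
True | False | True
False | True | True
True | True | True
Every row evaluates to true.

Yes, it is a tautology.


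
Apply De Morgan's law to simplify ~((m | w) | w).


De Morgan: the negation of a disjunction is the conjunction of the negations.
Distribute ~ across |, flipping it to &, and negate each literal.

((~m) & (~w)) & (~w)


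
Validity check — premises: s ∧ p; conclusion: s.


This matches the form of conjunction elimination: the conclusion follows in every model of the premises.

Valid.


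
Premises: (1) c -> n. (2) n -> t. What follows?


Hypothetical syllogism: from (P → Q) and (Q → R), infer (P → R).
Chain the two implications through the shared middle term 'n'.

c -> t


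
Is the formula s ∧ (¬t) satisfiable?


Search for a satisfying assignment over {s, t}.
Try s=T, t=F: the formula evaluates to T.
A satisfying assignment exists.

Satisfiable.


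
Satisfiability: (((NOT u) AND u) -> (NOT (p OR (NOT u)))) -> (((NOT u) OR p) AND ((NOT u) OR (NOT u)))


Search for a satisfying assignment over {p, u}.
Try p=F, u=F: the formula evaluates to T.
A satisfying assignment exists.

Satisfiable.


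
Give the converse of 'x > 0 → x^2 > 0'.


The converse of (P → Q) is (Q → P). It is not in general equivalent to the original.
Here P = 'x > 0' and Q = 'x^2 > 0'.

If x^2 > 0, then x > 0.


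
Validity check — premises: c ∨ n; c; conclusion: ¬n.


This is affirming a disjunct (fallacy). There exist truth assignments where the premises are all true but the conclusion is false.

Invalid.


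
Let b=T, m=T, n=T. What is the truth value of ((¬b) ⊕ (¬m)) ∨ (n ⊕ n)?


Substitute b=T, m=T, n=T:
¬b = F
¬m = F
(¬b) ⊕ (¬m) = F ⊕ F = F
n ⊕ n = T ⊕ T = F
((¬b) ⊕ (¬m)) ∨ (n ⊕ n) = F ∨ F = F

F


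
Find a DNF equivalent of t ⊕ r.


Step 1: t ⊕ r is true exactly when they disagree: (t ∧ ¬r) ∨ (¬t ∧ r).

(t ∧ (¬r)) ∨ ((¬t) ∧ r)


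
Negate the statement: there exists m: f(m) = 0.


¬(for all x: φ) = there exists x: ¬φ, and ¬(there exists x: φ) = for all x: ¬φ.
Apply to the existential statement.

for all m: NOT(f(m) = 0)


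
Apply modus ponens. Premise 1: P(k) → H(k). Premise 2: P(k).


Modus ponens: from (P → Q) and P, infer Q.
P = 'P(k)' is asserted, and P → Q holds, so Q follows.

H(k).


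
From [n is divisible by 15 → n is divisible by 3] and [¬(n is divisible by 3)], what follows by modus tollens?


Modus tollens: from (P → Q) and ¬Q, infer ¬P.
Q = 'n is divisible by 3' is denied; since P → Q, P must also fail.

Not (n is divisible by 15).


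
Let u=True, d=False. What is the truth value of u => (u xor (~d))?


Substitute u=True, d=False:
~d = True
u xor (~d) = True xor True = False
u => (u xor (~d)) = True => False = False

False


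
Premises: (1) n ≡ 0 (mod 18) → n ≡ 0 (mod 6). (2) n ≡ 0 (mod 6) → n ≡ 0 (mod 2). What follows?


Hypothetical syllogism: from (P → Q) and (Q → R), infer (P → R).
Chain the two implications through the shared middle term 'n ≡ 0 (mod 6)'.

n ≡ 0 (mod 18) → n ≡ 0 (mod 2)


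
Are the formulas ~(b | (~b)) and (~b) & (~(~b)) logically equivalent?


Compare truth tables:
b | φ | ψ
---------
False | False | False
True | False | False
The columns φ and ψ agree on every row.

Yes, they are logically equivalent.


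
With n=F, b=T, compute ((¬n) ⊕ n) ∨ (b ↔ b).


Substitute n=F, b=T:
¬n = T
(¬n) ⊕ n = T ⊕ F = T
b ↔ b = T ↔ T = T
((¬n) ⊕ n) ∨ (b ↔ b) = T ∨ T = T

T


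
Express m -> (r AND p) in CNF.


Step 1: Rewrite m → (r ∧ p) as ¬m ∨ (r ∧ p).
Step 2: Distribute ∨ over ∧.

((NOT m) OR r) AND ((NOT m) OR p)


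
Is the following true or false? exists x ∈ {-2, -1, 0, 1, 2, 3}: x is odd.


Evaluate the predicate on each element: -2:False, -1:True, 0:False, 1:True, 2:False, 3:True.
Witness x = -1 satisfies the predicate.

True


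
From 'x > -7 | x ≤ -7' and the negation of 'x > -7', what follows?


Disjunctive syllogism: from (P ∨ Q) and ¬P, infer Q.
One disjunct, 'x > -7', is ruled out; the other must hold.

x ≤ -7


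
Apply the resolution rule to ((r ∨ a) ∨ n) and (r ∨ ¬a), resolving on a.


The clauses contain complementary literals a and ¬a.
Resolution eliminates this pair and disjoins the remaining literals (merging duplicates).

(n ∨ r)


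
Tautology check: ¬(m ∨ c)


Build the truth table over {c, m}:
c | m | φ
---------
F | F | T
T | F | F
F | T | F
T | T | F
Counterexample at row 2: with c=T, m=F, the formula is F.

No, it is not a tautology.


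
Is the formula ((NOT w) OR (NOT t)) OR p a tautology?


Build the truth table over {p, t, w}:
p | t | w | φ
-------------
F | F | F | T
T | F | F | T
F | T | F | T
T | T | F | T
F | F | T | T
T | F | T | T
F | T | T | F
T | T | T | T
Counterexample at row 7: with p=F, t=T, w=T, the formula is F.

No, it is not a tautology.


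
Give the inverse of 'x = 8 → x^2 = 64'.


The inverse of (P → Q) is (¬P → ¬Q). It is equivalent to the converse, not to the original.
Here P = 'x = 8' and Q = 'x^2 = 64'.

If not (x = 8), then not (x^2 = 64).


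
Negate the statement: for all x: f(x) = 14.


¬(for all x: φ) = there exists x: ¬φ, and ¬(there exists x: φ) = for all x: ¬φ.
Apply to the universal statement.

there exists x: NOT(f(x) = 14)


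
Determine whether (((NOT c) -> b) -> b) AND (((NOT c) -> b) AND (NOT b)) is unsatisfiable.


Truth table over {b, c}:
b | c | φ
---------
F | F | F
T | F | F
F | T | F
T | T | F
Every row is false.

Yes, it is a contradiction.


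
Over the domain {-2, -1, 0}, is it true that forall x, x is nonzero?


Evaluate the predicate on each element: -2:True, -1:True, 0:False.
Counterexample x = 0 fails the predicate.

False


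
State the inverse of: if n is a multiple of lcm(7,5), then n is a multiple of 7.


The inverse of (P → Q) is (¬P → ¬Q). It is equivalent to the converse, not to the original.
Here P = 'n is a multiple of lcm(7,5)' and Q = 'n is a multiple of 7'.

If not (n is a multiple of lcm(7,5)), then not (n is a multiple of 7).


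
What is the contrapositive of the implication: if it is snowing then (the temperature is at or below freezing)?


The contrapositive of (P → Q) is (¬Q → ¬P); it is logically equivalent to the original.
Here P = 'it is snowing' and Q = '(the temperature is at or below freezing)'.

If not ((the temperature is at or below freezing)), then not (it is snowing).


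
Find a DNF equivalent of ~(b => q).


Step 1: Rewrite implication then negate: ¬(¬b ∨ q) = b ∧ ¬q.

b & (~q)


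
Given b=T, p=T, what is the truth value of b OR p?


Disjunction is false only when both operands are false.
Substitute: b=T, p=T.
T OR T evaluates to T.

T


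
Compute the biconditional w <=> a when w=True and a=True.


Biconditional is true when both operands have the same truth value.
Substitute: w=True, a=True.
True <=> True evaluates to True.

True


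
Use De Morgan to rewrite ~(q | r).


De Morgan: the negation of a disjunction is the conjunction of the negations.
Distribute ~ across |, flipping it to &, and negate each literal.

(~q) & (~r)


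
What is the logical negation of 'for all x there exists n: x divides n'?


Negation flips each quantifier (∀↔∃) and negates the inner predicate.
¬(for all x there exists n: φ) = there exists x for all n: ¬φ.

there exists x for all n: NOT(x divides n)


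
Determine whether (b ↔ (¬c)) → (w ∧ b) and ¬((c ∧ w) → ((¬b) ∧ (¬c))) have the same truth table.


Compare truth tables:
b | c | w | φ | ψ
-----------------
F | F | F | T | F
T | F | F | F | F
F | T | F | F | F
T | T | F | T | F
F | F | T | T | F
T | F | T | T | F
F | T | T | F | T
T | T | T | T | T
They differ at row 1 (b=F, c=F, w=F): φ=T but ψ=F.

No, they are not logically equivalent.


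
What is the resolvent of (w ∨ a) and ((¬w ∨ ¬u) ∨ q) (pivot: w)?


The clauses contain complementary literals w and ¬w.
Resolution eliminates this pair and disjoins the remaining literals (merging duplicates).

((a ∨ q) ∨ ¬u)


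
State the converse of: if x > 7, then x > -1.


The converse of (P → Q) is (Q → P). It is not in general equivalent to the original.
Here P = 'x > 7' and Q = 'x > -1'.

If x > -1, then x > 7.


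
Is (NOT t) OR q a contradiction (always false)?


Truth table over {q, t}:
q | t | φ
---------
F | F | T
T | F | T
F | T | F
T | T | T
Satisfying assignment at row 1: q=F, t=F gives T.

No, it is not a contradiction.


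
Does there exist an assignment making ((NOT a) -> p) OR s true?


Search for a satisfying assignment over {a, p, s}.
Try a=T, p=F, s=F: the formula evaluates to T.
A satisfying assignment exists.

Satisfiable.


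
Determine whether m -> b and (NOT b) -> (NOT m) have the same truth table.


Compare truth tables:
b | m | φ | ψ
-------------
F | F | T | T
T | F | T | T
F | T | F | F
T | T | T | T
The columns φ and ψ agree on every row.

Yes, they are logically equivalent.


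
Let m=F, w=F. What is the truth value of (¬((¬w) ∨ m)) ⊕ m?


Substitute m=F, w=F:
¬w = T
(¬w) ∨ m = T ∨ F = T
¬((¬w) ∨ m) = F
(¬((¬w) ∨ m)) ⊕ m = F ⊕ F = F

F


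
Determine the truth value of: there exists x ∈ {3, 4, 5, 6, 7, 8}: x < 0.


Evaluate the predicate on each element: 3:F, 4:F, 5:F, 6:F, 7:F, 8:F.
No element satisfies the predicate.

F


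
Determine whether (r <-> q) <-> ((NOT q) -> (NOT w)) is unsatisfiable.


Truth table over {q, r, w}:
q | r | w | φ
-------------
F | F | F | T
T | F | F | F
F | T | F | F
T | T | F | T
F | F | T | F
T | F | T | F
F | T | T | T
T | T | T | T
Satisfying assignment at row 1: q=F, r=F, w=F gives T.

No, it is not a contradiction.


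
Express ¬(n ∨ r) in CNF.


Step 1: Apply De Morgan: ¬(n ∨ r) = ¬n ∧ ¬r.

(¬n) ∧ (¬r)


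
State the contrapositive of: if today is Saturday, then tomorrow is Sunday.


The contrapositive of (P → Q) is (¬Q → ¬P); it is logically equivalent to the original.
Here P = 'today is Saturday' and Q = 'tomorrow is Sunday'.

If not (tomorrow is Sunday), then not (today is Saturday).


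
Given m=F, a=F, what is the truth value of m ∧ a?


Conjunction is true only when both operands are true.
Substitute: m=F, a=F.
F ∧ F evaluates to F.

F


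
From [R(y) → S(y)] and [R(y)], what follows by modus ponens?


Modus ponens: from (P → Q) and P, infer Q.
P = 'R(y)' is asserted, and P → Q holds, so Q follows.

S(y).


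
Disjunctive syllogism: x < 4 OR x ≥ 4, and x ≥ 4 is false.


Disjunctive syllogism: from (P ∨ Q) and ¬P, infer Q.
One disjunct, 'x ≥ 4', is ruled out; the other must hold.

x < 4


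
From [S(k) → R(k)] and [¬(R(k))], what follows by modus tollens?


Modus tollens: from (P → Q) and ¬Q, infer ¬P.
Q = 'R(k)' is denied; since P → Q, P must also fail.

Not (S(k)).


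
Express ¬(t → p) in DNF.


Step 1: Rewrite implication then negate: ¬(¬t ∨ p) = t ∧ ¬p.

t ∧ (¬p)


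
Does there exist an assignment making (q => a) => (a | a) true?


Search for a satisfying assignment over {a, q}.
Try a=True, q=False: the formula evaluates to True.
A satisfying assignment exists.

Satisfiable.


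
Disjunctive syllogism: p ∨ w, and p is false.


Disjunctive syllogism: from (P ∨ Q) and ¬P, infer Q.
One disjunct, 'p', is ruled out; the other must hold.

w


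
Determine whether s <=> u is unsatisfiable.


Truth table over {s, u}:
s | u | φ
---------
False | False | True
True | False | False
False | True | False
True | True | True
Satisfying assignment at row 1: s=False, u=False gives True.

No, it is not a contradiction.


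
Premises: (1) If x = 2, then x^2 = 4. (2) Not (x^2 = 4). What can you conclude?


Modus tollens: from (P → Q) and ¬Q, infer ¬P.
Q = 'x^2 = 4' is denied; since P → Q, P must also fail.

Not (x = 2).


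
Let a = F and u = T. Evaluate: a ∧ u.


Conjunction is true only when both operands are true.
Substitute: a=F, u=T.
F ∧ T evaluates to F.

F


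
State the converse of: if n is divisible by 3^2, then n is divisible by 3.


The converse of (P → Q) is (Q → P). It is not in general equivalent to the original.
Here P = 'n is divisible by 3^2' and Q = 'n is divisible by 3'.

If n is divisible by 3, then n is divisible by 3^2.


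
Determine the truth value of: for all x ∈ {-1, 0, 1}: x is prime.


Evaluate the predicate on each element: -1:F, 0:F, 1:F.
Counterexample x = -1 fails the predicate.

F


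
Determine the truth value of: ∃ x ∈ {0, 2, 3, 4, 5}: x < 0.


Evaluate the predicate on each element: 0:F, 2:F, 3:F, 4:F, 5:F.
No element satisfies the predicate.

F


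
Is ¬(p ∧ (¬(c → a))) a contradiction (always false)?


Truth table over {a, c, p}:
a | c | p | φ
-------------
F | F | F | T
T | F | F | T
F | T | F | T
T | T | F | T
F | F | T | T
T | F | T | T
F | T | T | F
T | T | T | T
Satisfying assignment at row 1: a=F, c=F, p=F gives T.

No, it is not a contradiction.


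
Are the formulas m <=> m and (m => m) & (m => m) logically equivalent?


Compare truth tables:
m | φ | ψ
---------
False | True | True
True | True | True
The columns φ and ψ agree on every row.

Yes, they are logically equivalent.


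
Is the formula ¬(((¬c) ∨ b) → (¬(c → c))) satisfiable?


Search for a satisfying assignment over {b, c}.
Try b=F, c=F: the formula evaluates to T.
A satisfying assignment exists.

Satisfiable.


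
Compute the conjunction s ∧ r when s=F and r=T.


Conjunction is true only when both operands are true.
Substitute: s=F, r=T.
F ∧ T evaluates to F.

F


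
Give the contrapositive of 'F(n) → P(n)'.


The contrapositive of (P → Q) is (¬Q → ¬P); it is logically equivalent to the original.
Here P = 'F(n)' and Q = 'P(n)'.

If not (P(n)), then not (F(n)).


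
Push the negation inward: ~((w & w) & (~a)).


De Morgan: the negation of a conjunction is the disjunction of the negations.
Distribute ~ across &, flipping it to |, and negate each literal.

((~w) | (~w)) | a


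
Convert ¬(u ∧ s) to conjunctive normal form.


Step 1: Apply De Morgan: ¬(u ∧ s) = ¬u ∨ ¬s.

(¬u) ∨ (¬s)


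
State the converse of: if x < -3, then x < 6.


The converse of (P → Q) is (Q → P). It is not in general equivalent to the original.
Here P = 'x < -3' and Q = 'x < 6'.

If x < 6, then x < -3.


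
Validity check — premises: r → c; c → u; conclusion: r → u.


This matches the form of hypothetical syllogism: the conclusion follows in every model of the premises.

Valid.


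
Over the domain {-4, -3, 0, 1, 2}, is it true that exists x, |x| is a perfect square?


Evaluate the predicate on each element: -4:True, -3:False, 0:True, 1:True, 2:False.
Witness x = -4 satisfies the predicate.

True


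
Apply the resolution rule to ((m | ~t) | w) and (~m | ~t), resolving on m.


The clauses contain complementary literals m and ~m.
Resolution eliminates this pair and disjoins the remaining literals (merging duplicates).

(w | ~t)


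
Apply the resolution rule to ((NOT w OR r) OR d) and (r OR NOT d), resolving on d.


The clauses contain complementary literals d and NOTd.
Resolution eliminates this pair and disjoins the remaining literals (merging duplicates).

(r OR NOT w)


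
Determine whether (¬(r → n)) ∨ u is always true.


Build the truth table over {n, r, u}:
n | r | u | φ
-------------
F | F | F | F
T | F | F | F
F | T | F | T
T | T | F | F
F | F | T | T
T | F | T | T
F | T | T | T
T | T | T | T
Counterexample at row 1: with n=F, r=F, u=F, the formula is F.

No, it is not a tautology.


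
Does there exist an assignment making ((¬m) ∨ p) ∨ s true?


Search for a satisfying assignment over {m, p, s}.
Try m=F, p=F, s=F: the formula evaluates to T.
A satisfying assignment exists.

Satisfiable.


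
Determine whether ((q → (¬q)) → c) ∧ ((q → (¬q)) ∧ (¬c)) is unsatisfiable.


Truth table over {c, q}:
c | q | φ
---------
F | F | F
T | F | F
F | T | F
T | T | F
Every row is false.

Yes, it is a contradiction.


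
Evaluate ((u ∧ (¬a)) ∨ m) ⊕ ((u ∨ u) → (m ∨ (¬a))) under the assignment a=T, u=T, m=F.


Substitute a=T, u=T, m=F:
¬a = F
u ∧ (¬a) = T ∧ F = F
(u ∧ (¬a)) ∨ m = F ∨ F = F
u ∨ u = T ∨ T = T
¬a = F
m ∨ (¬a) = F ∨ F = F
(u ∨ u) → (m ∨ (¬a)) = T → F = F
((u ∧ (¬a)) ∨ m) ⊕ ((u ∨ u) → (m ∨ (¬a))) = F ⊕ F = F

F


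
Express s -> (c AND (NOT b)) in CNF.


Step 1: Rewrite s → (c ∧ (¬b)) as ¬s ∨ (c ∧ (¬b)).
Step 2: Distribute ∨ over ∧.

((NOT s) OR c) AND ((NOT s) OR (NOT b))


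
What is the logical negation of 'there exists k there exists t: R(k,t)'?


Negation flips each quantifier (∀↔∃) and negates the inner predicate.
¬(there exists k there exists t: φ) = for all k for all t: ¬φ.

for all k for all t: NOT(R(k,t))


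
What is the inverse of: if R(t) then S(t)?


The inverse of (P → Q) is (¬P → ¬Q). It is equivalent to the converse, not to the original.
Here P = 'R(t)' and Q = 'S(t)'.

If not (R(t)), then not (S(t)).


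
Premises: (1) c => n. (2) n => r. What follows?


Hypothetical syllogism: from (P → Q) and (Q → R), infer (P → R).
Chain the two implications through the shared middle term 'n'.

c => r


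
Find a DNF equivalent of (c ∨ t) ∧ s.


Step 1: Distribute ∧ over ∨: (c ∨ t) ∧ s = (c ∧ s) ∨ (t ∧ s).

(c ∧ s) ∨ (t ∧ s)


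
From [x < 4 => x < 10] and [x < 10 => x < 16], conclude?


Hypothetical syllogism: from (P → Q) and (Q → R), infer (P → R).
Chain the two implications through the shared middle term 'x < 10'.

x < 4 => x < 16


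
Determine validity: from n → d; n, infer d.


This matches the form of modus ponens: the conclusion follows in every model of the premises.

Valid.


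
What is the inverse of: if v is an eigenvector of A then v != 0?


The inverse of (P → Q) is (¬P → ¬Q). It is equivalent to the converse, not to the original.
Here P = 'v is an eigenvector of A' and Q = 'v != 0'.

If not (v is an eigenvector of A), then not (v != 0).


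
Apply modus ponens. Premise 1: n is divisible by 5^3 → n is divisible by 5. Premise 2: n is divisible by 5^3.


Modus ponens: from (P → Q) and P, infer Q.
P = 'n is divisible by 5^3' is asserted, and P → Q holds, so Q follows.

n is divisible by 5.


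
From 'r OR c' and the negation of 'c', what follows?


Disjunctive syllogism: from (P ∨ Q) and ¬P, infer Q.
One disjunct, 'c', is ruled out; the other must hold.

r


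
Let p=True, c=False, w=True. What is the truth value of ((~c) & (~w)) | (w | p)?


Substitute p=True, c=False, w=True:
~c = True
~w = False
(~c) & (~w) = True & False = False
w | p = True | True = True
((~c) & (~w)) | (w | p) = False | True = True

True


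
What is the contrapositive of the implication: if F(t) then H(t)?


The contrapositive of (P → Q) is (¬Q → ¬P); it is logically equivalent to the original.
Here P = 'F(t)' and Q = 'H(t)'.

If not (H(t)), then not (F(t)).


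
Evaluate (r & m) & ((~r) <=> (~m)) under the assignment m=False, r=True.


Substitute m=False, r=True:
r & m = True & False = False
~r = False
~m = True
(~r) <=> (~m) = False <=> True = False
(r & m) & ((~r) <=> (~m)) = False & False = False

False


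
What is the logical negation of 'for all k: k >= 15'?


¬(for all x: φ) = there exists x: ¬φ, and ¬(there exists x: φ) = for all x: ¬φ.
Apply to the universal statement.

there exists k: NOT(k >= 15)


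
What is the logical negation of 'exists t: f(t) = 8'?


¬(forall x: φ) = exists x: ¬φ, and ¬(exists x: φ) = forall x: ¬φ.
Apply to the existential statement.

forall t: ~(f(t) = 8)


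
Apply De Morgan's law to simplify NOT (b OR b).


De Morgan: the negation of a disjunction is the conjunction of the negations.
Distribute NOT across OR, flipping it to AND, and negate each literal.

(NOT b) AND (NOT b)


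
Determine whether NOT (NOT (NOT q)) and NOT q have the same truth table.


Compare truth tables:
q | φ | ψ
---------
F | T | T
T | F | F
The columns φ and ψ agree on every row.

Yes, they are logically equivalent.


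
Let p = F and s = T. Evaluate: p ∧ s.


Conjunction is true only when both operands are true.
Substitute: p=F, s=T.
F ∧ T evaluates to F.

F


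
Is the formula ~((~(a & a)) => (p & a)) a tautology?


Build the truth table over {a, p}:
a | p | φ
---------
False | False | True
True | False | False
False | True | True
True | True | False
Counterexample at row 2: with a=True, p=False, the formula is False.

No, it is not a tautology.


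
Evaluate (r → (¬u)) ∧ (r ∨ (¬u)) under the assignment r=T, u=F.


Substitute r=T, u=F:
¬u = T
r → (¬u) = T → T = T
¬u = T
r ∨ (¬u) = T ∨ T = T
(r → (¬u)) ∧ (r ∨ (¬u)) = T ∧ T = T

T


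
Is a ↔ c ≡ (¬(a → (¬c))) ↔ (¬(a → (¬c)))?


Compare truth tables:
a | c | φ | ψ
-------------
F | F | T | T
T | F | F | T
F | T | F | T
T | T | T | T
They differ at row 2 (a=T, c=F): φ=F but ψ=T.

No, they are not logically equivalent.


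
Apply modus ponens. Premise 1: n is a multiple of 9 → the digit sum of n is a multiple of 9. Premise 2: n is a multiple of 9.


Modus ponens: from (P → Q) and P, infer Q.
P = 'n is a multiple of 9' is asserted, and P → Q holds, so Q follows.

the digit sum of n is a multiple of 9.


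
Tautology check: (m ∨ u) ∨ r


Build the truth table over {m, r, u}:
m | r | u | φ
-------------
F | F | F | F
T | F | F | T
F | T | F | T
T | T | F | T
F | F | T | T
T | F | T | T
F | T | T | T
T | T | T | T
Counterexample at row 1: with m=F, r=F, u=F, the formula is F.

No, it is not a tautology.


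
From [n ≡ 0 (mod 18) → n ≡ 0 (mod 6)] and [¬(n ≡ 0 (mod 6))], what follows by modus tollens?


Modus tollens: from (P → Q) and ¬Q, infer ¬P.
Q = 'n ≡ 0 (mod 6)' is denied; since P → Q, P must also fail.

Not (n ≡ 0 (mod 18)).


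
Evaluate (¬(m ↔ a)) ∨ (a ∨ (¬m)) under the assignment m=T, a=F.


Substitute m=T, a=F:
m ↔ a = T ↔ F = F
¬(m ↔ a) = T
¬m = F
a ∨ (¬m) = F ∨ F = F
(¬(m ↔ a)) ∨ (a ∨ (¬m)) = T ∨ F = T

T


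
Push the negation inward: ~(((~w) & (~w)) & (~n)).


De Morgan: the negation of a conjunction is the disjunction of the negations.
Distribute ~ across &, flipping it to |, and negate each literal.

(w | w) | n


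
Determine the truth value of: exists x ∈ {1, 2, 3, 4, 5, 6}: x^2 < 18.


Evaluate the predicate on each element: 1:True, 2:True, 3:True, 4:True, 5:False, 6:False.
Witness x = 1 satisfies the predicate.

True


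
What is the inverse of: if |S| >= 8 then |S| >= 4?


The inverse of (P → Q) is (¬P → ¬Q). It is equivalent to the converse, not to the original.
Here P = '|S| >= 8' and Q = '|S| >= 4'.

If not (|S| >= 8), then not (|S| >= 4).


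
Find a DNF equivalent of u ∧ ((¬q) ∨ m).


Step 1: Distribute ∧ over ∨: u ∧ ((¬q) ∨ m) = (u ∧ (¬q)) ∨ (u ∧ m).

(u ∧ (¬q)) ∨ (u ∧ m)


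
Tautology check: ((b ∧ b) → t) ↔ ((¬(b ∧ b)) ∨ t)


Build the truth table over {b, t}:
b | t | φ
---------
F | F | T
T | F | T
F | T | T
T | T | T
Every row evaluates to true.

Yes, it is a tautology.


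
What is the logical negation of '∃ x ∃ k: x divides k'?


Negation flips each quantifier (∀↔∃) and negates the inner predicate.
¬(∃ x ∃ k: φ) = ∀ x ∀ k: ¬φ.

∀ x ∀ k: ¬(x divides k)


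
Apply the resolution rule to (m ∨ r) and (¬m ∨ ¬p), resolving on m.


The clauses contain complementary literals m and ¬m.
Resolution eliminates this pair and disjoins the remaining literals (merging duplicates).

(r ∨ ¬p)


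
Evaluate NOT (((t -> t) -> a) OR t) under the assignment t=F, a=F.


Substitute t=F, a=F:
t -> t = F -> F = T
(t -> t) -> a = T -> F = F
((t -> t) -> a) OR t = F OR F = F
NOT (((t -> t) -> a) OR t) = T

T


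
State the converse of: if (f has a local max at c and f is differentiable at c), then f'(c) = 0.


The converse of (P → Q) is (Q → P). It is not in general equivalent to the original.
Here P = '(f has a local max at c and f is differentiable at c)' and Q = 'f'(c) = 0'.

If f'(c) = 0, then (f has a local max at c and f is differentiable at c).


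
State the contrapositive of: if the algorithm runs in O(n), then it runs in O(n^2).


The contrapositive of (P → Q) is (¬Q → ¬P); it is logically equivalent to the original.
Here P = 'the algorithm runs in O(n)' and Q = 'it runs in O(n^2)'.

If not (it runs in O(n^2)), then not (the algorithm runs in O(n)).


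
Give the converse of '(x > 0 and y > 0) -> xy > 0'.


The converse of (P → Q) is (Q → P). It is not in general equivalent to the original.
Here P = '(x > 0 and y > 0)' and Q = 'xy > 0'.

If xy > 0, then (x > 0 and y > 0).


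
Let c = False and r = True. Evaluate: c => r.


Implication is false only when antecedent is true and consequent is false.
Substitute: c=False, r=True.
False => True evaluates to True.

True


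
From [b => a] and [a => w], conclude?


Hypothetical syllogism: from (P → Q) and (Q → R), infer (P → R).
Chain the two implications through the shared middle term 'a'.

b => w


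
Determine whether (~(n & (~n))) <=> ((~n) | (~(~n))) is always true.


Build the truth table over {n}:
n | φ
-----
False | True
True | True
Every row evaluates to true.

Yes, it is a tautology.


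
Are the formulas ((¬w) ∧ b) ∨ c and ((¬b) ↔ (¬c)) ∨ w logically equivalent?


Compare truth tables:
b | c | w | φ | ψ
-----------------
F | F | F | F | T
T | F | F | T | F
F | T | F | T | F
T | T | F | T | T
F | F | T | F | T
T | F | T | F | T
F | T | T | T | T
T | T | T | T | T
They differ at row 1 (b=F, c=F, w=F): φ=F but ψ=T.

No, they are not logically equivalent.


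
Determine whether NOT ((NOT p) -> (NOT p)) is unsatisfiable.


Truth table over {p}:
p | φ
-----
F | F
T | F
Every row is false.

Yes, it is a contradiction.


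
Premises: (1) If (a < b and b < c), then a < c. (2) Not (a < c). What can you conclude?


Modus tollens: from (P → Q) and ¬Q, infer ¬P.
Q = 'a < c' is denied; since P → Q, P must also fail.

Not ((a < b and b < c)).


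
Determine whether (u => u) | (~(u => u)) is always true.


Build the truth table over {u}:
u | φ
-----
False | True
True | True
Every row evaluates to true.

Yes, it is a tautology.


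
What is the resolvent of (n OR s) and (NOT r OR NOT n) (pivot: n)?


The clauses contain complementary literals n and NOTn.
Resolution eliminates this pair and disjoins the remaining literals (merging duplicates).

(s OR NOT r)


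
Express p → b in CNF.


Step 1: Rewrite p → b as ¬p ∨ b.

(¬p) ∨ b


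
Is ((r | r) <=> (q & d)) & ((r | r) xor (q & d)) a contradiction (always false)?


Truth table over {d, q, r}:
d | q | r | φ
-------------
False | False | False | False
True | False | False | False
False | True | False | False
True | True | False | False
False | False | True | False
True | False | True | False
False | True | True | False
True | True | True | False
Every row is false.

Yes, it is a contradiction.


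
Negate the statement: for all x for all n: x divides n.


Negation flips each quantifier (∀↔∃) and negates the inner predicate.
¬(for all x for all n: φ) = there exists x there exists n: ¬φ.

there exists x there exists n: NOT(x divides n)


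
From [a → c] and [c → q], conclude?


Hypothetical syllogism: from (P → Q) and (Q → R), infer (P → R).
Chain the two implications through the shared middle term 'c'.

a → q


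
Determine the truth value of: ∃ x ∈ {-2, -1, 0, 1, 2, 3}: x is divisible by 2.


Evaluate the predicate on each element: -2:T, -1:F, 0:T, 1:F, 2:T, 3:F.
Witness x = -2 satisfies the predicate.

T


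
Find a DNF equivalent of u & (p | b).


Step 1: Distribute ∧ over ∨: u ∧ (p ∨ b) = (u ∧ p) ∨ (u ∧ b).

(u & p) | (u & b)


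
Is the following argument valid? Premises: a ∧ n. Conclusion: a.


This matches the form of conjunction elimination: the conclusion follows in every model of the premises.

Valid.


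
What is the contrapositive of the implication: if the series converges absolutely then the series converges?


The contrapositive of (P → Q) is (¬Q → ¬P); it is logically equivalent to the original.
Here P = 'the series converges absolutely' and Q = 'the series converges'.

If not (the series converges), then not (the series converges absolutely).


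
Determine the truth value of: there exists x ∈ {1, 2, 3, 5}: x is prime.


Evaluate the predicate on each element: 1:F, 2:T, 3:T, 5:T.
Witness x = 2 satisfies the predicate.

T


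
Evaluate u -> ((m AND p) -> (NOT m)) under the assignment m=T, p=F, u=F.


Substitute m=T, p=F, u=F:
m AND p = T AND F = F
NOT m = F
(m AND p) -> (NOT m) = F -> F = T
u -> ((m AND p) -> (NOT m)) = F -> T = T

T


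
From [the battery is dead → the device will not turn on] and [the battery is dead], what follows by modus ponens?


Modus ponens: from (P → Q) and P, infer Q.
P = 'the battery is dead' is asserted, and P → Q holds, so Q follows.

the device will not turn on.


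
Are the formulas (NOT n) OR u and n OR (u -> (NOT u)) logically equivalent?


Compare truth tables:
n | u | φ | ψ
-------------
F | F | T | T
T | F | F | T
F | T | T | F
T | T | T | T
They differ at row 2 (n=T, u=F): φ=F but ψ=T.

No, they are not logically equivalent.


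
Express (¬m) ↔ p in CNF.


Step 1: Rewrite (¬m) ↔ p as ((¬m) → p) ∧ (p → (¬m)).
Step 2: Rewrite each implication as a disjunction.
Step 3: Eliminate any double negations (¬¬X = X).

(m ∨ p) ∧ ((¬p) ∨ (¬m))


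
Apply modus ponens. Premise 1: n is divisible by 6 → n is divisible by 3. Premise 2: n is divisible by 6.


Modus ponens: from (P → Q) and P, infer Q.
P = 'n is divisible by 6' is asserted, and P → Q holds, so Q follows.

n is divisible by 3.


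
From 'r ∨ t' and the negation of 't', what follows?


Disjunctive syllogism: from (P ∨ Q) and ¬P, infer Q.
One disjunct, 't', is ruled out; the other must hold.

r


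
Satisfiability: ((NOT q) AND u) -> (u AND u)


Search for a satisfying assignment over {q, u}.
Try q=F, u=F: the formula evaluates to T.
A satisfying assignment exists.

Satisfiable.


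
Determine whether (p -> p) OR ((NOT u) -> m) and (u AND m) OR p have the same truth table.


Compare truth tables:
m | p | u | φ | ψ
-----------------
F | F | F | T | F
T | F | F | T | F
F | T | F | T | T
T | T | F | T | T
F | F | T | T | F
T | F | T | T | T
F | T | T | T | T
T | T | T | T | T
They differ at row 1 (m=F, p=F, u=F): φ=T but ψ=F.

No, they are not logically equivalent.


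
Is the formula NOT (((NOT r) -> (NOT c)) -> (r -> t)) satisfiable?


Search for a satisfying assignment over {c, r, t}.
Try c=F, r=T, t=F: the formula evaluates to T.
A satisfying assignment exists.

Satisfiable.


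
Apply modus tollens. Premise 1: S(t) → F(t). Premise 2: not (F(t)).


Modus tollens: from (P → Q) and ¬Q, infer ¬P.
Q = 'F(t)' is denied; since P → Q, P must also fail.

Not (S(t)).


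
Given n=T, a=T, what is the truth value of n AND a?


Conjunction is true only when both operands are true.
Substitute: n=T, a=T.
T AND T evaluates to T.

T


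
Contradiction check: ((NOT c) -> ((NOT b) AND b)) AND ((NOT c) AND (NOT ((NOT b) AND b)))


Truth table over {b, c}:
b | c | φ
---------
F | F | F
T | F | F
F | T | F
T | T | F
Every row is false.

Yes, it is a contradiction.


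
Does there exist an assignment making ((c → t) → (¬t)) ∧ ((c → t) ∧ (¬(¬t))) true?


Check all 4 assignments over {c, t}:
c | t | φ
---------
F | F | F
T | F | F
F | T | F
T | T | F
No assignment makes the formula true.

Unsatisfiable.


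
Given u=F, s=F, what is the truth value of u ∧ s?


Conjunction is true only when both operands are true.
Substitute: u=F, s=F.
F ∧ F evaluates to F.

F


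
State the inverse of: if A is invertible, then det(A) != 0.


The inverse of (P → Q) is (¬P → ¬Q). It is equivalent to the converse, not to the original.
Here P = 'A is invertible' and Q = 'det(A) != 0'.

If not (A is invertible), then not (det(A) != 0).


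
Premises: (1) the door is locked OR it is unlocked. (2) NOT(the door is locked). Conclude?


Disjunctive syllogism: from (P ∨ Q) and ¬P, infer Q.
One disjunct, 'the door is locked', is ruled out; the other must hold.

it is unlocked


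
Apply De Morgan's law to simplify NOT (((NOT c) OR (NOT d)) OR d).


De Morgan: the negation of a disjunction is the conjunction of the negations.
Distribute NOT across OR, flipping it to AND, and negate each literal.

(c AND d) AND (NOT d)


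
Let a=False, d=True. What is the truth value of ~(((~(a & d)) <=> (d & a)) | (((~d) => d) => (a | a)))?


Substitute a=False, d=True:
a & d = False & True = False
~(a & d) = True
d & a = True & False = False
(~(a & d)) <=> (d & a) = True <=> False = False
~d = False
(~d) => d = False => True = True
a | a = False | False = False
((~d) => d) => (a | a) = True => False = False
((~(a & d)) <=> (d & a)) | (((~d) => d) => (a | a)) = False | False = False
~(((~(a & d)) <=> (d & a)) | (((~d) => d) => (a | a))) = True

True


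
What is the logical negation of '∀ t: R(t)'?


¬(∀ x: φ) = ∃ x: ¬φ, and ¬(∃ x: φ) = ∀ x: ¬φ.
Apply to the universal statement.

∃ t: ¬(R(t))


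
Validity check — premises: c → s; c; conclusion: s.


This matches the form of modus ponens: the conclusion follows in every model of the premises.

Valid.


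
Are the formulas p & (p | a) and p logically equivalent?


Compare truth tables:
a | p | φ | ψ
-------------
False | False | False | False
True | False | False | False
False | True | True | True
True | True | True | True
The columns φ and ψ agree on every row.

Yes, they are logically equivalent.


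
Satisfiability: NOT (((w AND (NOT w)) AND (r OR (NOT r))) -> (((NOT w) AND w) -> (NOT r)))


Check all 4 assignments over {r, w}:
r | w | φ
---------
F | F | F
T | F | F
F | T | F
T | T | F
No assignment makes the formula true.

Unsatisfiable.
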